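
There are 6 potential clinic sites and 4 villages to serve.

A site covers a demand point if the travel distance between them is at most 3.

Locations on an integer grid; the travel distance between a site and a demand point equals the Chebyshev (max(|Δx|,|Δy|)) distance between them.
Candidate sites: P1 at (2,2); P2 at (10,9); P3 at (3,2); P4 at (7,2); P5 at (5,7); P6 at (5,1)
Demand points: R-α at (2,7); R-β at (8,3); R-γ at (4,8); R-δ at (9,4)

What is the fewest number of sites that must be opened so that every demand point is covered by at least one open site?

Coverage sets (demand points within 3 of each site):
  P1: {}
  P2: {}
  P3: {}
  P4: {R-β, R-δ}
  P5: {R-α, R-γ}
  P6: {R-β}
No single site covers all 4 demand points.
But {P4, P5} covers everything, so the minimum is 2.

2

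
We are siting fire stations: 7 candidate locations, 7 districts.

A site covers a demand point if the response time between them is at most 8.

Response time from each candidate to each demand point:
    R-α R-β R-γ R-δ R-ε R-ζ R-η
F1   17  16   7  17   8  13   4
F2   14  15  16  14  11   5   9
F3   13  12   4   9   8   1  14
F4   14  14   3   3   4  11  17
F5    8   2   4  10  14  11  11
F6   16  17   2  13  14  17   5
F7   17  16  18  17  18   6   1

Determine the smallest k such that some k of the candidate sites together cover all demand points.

Coverage sets (demand points within 8 of each site):
  F1: {R-γ, R-ε, R-η}
  F2: {R-ζ}
  F3: {R-γ, R-ε, R-ζ}
  F4: {R-γ, R-δ, R-ε}
  F5: {R-α, R-β, R-γ}
  F6: {R-γ, R-η}
  F7: {R-ζ, R-η}
No 2 sites suffice: every size-2 union leaves at least one demand point uncovered.
But {F4, F5, F7} covers everything, so the minimum is 3.

3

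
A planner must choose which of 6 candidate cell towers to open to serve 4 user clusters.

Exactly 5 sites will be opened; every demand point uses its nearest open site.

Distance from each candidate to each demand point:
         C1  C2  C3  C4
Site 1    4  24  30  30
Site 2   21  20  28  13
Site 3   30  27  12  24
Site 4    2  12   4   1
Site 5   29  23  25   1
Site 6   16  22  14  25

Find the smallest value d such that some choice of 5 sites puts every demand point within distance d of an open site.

12

Open {Site 1, Site 2, Site 3, Site 4, Site 5}.
  Farthest demand point is C2 at distance 12 (to Site 4); all others are ≤ 12.
With {Site 1, Site 2, Site 3, Site 4, Site 6} the worst case is 12.
With {Site 1, Site 2, Site 4, Site 5, Site 6} the worst case is 12.
No size-5 selection achieves below 12.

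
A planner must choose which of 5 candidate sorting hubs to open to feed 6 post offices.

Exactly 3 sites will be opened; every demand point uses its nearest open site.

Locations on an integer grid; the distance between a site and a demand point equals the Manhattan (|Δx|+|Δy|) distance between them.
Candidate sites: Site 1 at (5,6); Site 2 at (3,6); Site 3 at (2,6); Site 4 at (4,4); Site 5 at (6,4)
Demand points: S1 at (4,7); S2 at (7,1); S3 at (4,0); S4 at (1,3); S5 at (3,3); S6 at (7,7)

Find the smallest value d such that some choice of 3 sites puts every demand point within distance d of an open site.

Open {Site 1, Site 4, Site 5}.
  Farthest demand point is S2 at distance 4 (to Site 5); all others are ≤ 4.
With {Site 2, Site 4, Site 5} the worst case is 4.
With {Site 3, Site 4, Site 5} the worst case is 4.
No size-3 selection achieves below 4.

4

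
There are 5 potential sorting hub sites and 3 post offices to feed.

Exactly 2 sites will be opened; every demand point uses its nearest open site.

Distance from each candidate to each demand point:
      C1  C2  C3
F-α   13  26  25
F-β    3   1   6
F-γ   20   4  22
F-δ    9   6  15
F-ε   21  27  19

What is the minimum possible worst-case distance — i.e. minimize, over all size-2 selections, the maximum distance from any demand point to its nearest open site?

6

Open {F-α, F-β}.
  Farthest demand point is C3 at distance 6 (to F-β); all others are ≤ 6.
With {F-β, F-γ} the worst case is 6.
With {F-β, F-δ} the worst case is 6.
No size-2 selection achieves below 6.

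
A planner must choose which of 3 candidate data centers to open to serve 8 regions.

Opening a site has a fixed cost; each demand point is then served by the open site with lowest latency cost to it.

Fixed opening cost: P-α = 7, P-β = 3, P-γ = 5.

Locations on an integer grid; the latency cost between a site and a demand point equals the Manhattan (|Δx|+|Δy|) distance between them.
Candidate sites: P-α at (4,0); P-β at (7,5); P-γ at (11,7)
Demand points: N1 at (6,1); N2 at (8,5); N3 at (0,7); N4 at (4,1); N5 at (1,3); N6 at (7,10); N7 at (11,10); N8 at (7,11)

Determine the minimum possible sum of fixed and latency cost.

Open {P-α, P-β, P-γ}: assign each demand point to its cheapest open site.
  N1→P-α 3, N2→P-β 1, N3→P-β 9, N4→P-α 1, N5→P-α 6, N6→P-β 5, N7→P-γ 3, N8→P-β 6
  latency cost 34, fixed 15 → total 49.
Compare {P-α, P-β}: latency cost 40 + fixed 10 = 50.
Compare {P-β, P-γ}: latency cost 44 + fixed 8 = 52.
Compare {P-β}: latency cost 50 + fixed 3 = 53.
All other subsets cost ≥ 50. Minimum total cost: 49.

49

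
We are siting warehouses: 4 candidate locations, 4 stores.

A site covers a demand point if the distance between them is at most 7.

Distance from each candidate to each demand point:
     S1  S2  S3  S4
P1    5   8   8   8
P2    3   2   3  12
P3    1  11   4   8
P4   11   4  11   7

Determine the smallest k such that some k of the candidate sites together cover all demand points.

Coverage sets (demand points within 7 of each site):
  P1: {S1}
  P2: {S1, S2, S3}
  P3: {S1, S3}
  P4: {S2, S4}
No single site covers all 4 demand points.
But {P2, P4} covers everything, so the minimum is 2.

2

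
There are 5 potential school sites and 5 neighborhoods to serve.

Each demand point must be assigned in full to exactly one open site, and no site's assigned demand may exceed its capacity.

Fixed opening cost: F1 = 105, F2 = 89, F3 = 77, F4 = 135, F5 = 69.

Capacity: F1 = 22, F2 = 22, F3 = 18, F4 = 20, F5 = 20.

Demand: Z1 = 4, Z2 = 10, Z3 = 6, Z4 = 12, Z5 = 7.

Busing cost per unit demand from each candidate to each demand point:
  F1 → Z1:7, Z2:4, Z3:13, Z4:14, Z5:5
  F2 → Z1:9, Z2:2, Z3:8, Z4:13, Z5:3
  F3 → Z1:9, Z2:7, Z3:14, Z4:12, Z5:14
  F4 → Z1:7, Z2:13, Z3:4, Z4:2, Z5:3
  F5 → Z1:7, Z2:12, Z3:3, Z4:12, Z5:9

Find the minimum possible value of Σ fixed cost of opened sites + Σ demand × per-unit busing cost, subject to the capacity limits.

349

Open {F2, F4}; cheapest assignment that respects the capacities:
  F2 (cap 22, load 21): Z1, Z2, Z5 — cost 4×9 + 10×2 + 7×3 = 77
  F4 (cap 20, load 18): Z3, Z4 — cost 6×4 + 12×2 = 48
  Shipping 125, fixed 224 → total 349.
  Any other capacity-feasible assignment to {F2, F4} ships for at least 125.
Compare {F1, F4}: its best feasible assignment gives total 391.
Compare {F2, F5}: its best feasible assignment gives total 397.
Every other set of open sites that can feasibly serve all demand totals ≥ 391 even under its best assignment. Minimum: 349.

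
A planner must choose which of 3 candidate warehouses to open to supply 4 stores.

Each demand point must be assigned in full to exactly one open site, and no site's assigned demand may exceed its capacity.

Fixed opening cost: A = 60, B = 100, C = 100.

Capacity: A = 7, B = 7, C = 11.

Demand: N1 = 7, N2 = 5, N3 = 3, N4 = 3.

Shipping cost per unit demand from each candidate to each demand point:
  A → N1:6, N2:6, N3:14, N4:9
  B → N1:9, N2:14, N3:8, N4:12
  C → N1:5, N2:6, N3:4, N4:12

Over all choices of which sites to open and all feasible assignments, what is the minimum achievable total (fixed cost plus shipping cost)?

280

Open {A, C}; cheapest assignment that respects the capacities:
  A (cap 7, load 7): N1 — cost 7×6 = 42
  C (cap 11, load 11): N2, N3, N4 — cost 5×6 + 3×4 + 3×12 = 78
  Shipping 120, fixed 160 → total 280.
  Any other capacity-feasible assignment to {A, C} ships for at least 120.
Compare {B, C}: its best feasible assignment gives total 341.
Compare {A, B, C}: its best feasible assignment gives total 373.
Every other set of open sites that can feasibly serve all demand totals ≥ 341 even under its best assignment. Minimum: 280.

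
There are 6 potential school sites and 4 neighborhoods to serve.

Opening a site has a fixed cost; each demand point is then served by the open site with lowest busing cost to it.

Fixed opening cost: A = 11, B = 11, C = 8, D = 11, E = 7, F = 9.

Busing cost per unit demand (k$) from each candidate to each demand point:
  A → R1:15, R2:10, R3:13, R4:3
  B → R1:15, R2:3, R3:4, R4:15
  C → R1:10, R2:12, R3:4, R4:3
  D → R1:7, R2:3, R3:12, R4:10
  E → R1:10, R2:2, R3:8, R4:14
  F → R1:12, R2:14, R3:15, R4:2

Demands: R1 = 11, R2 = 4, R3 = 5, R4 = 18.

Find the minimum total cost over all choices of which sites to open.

Open {C, D, F}: assign each demand point to its cheapest open site.
  R1→D 11×7=77, R2→D 4×3=12, R3→C 5×4=20, R4→F 18×2=36
  busing cost 145, fixed 28 → total 173.
Compare {B, D, F}: busing cost 145 + fixed 31 = 176.
Compare {C, D, E, F}: busing cost 141 + fixed 35 = 176.
Compare {B, D, E, F}: busing cost 141 + fixed 38 = 179.
All other subsets cost ≥ 176. Minimum total cost: 173.

173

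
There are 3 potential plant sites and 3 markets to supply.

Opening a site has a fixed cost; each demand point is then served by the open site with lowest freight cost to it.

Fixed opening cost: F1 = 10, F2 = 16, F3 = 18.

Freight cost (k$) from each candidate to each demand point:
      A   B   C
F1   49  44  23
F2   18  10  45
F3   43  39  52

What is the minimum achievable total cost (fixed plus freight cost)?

Open {F1, F2}: assign each demand point to its cheapest open site.
  A→F2 18, B→F2 10, C→F1 23
  freight cost 51, fixed 26 → total 77.
Compare {F2}: freight cost 73 + fixed 16 = 89.
Compare {F1, F2, F3}: freight cost 51 + fixed 44 = 95.
Compare {F2, F3}: freight cost 73 + fixed 34 = 107.
All other subsets cost ≥ 89. Minimum total cost: 77.

77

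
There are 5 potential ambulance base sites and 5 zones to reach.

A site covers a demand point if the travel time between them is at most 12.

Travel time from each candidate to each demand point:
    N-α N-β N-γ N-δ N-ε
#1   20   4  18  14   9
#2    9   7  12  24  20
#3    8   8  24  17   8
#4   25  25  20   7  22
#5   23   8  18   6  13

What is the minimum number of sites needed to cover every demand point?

Coverage sets (demand points within 12 of each site):
  #1: {N-β, N-ε}
  #2: {N-α, N-β, N-γ}
  #3: {N-α, N-β, N-ε}
  #4: {N-δ}
  #5: {N-β, N-δ}
No 2 sites suffice: every size-2 union leaves at least one demand point uncovered.
But {#1, #2, #4} covers everything, so the minimum is 3.

3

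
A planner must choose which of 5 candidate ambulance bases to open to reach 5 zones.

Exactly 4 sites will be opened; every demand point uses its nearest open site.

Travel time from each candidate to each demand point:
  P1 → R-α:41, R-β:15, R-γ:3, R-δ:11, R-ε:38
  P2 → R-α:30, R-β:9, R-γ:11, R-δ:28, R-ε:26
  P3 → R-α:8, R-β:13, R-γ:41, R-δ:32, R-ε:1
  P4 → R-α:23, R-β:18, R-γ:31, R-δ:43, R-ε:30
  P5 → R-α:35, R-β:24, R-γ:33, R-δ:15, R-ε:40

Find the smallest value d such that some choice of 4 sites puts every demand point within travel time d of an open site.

11

Open {P1, P2, P3, P4}.
  Farthest demand point is R-δ at travel time 11 (to P1); all others are ≤ 11.
With {P1, P2, P3, P5} the worst case is 11.
With {P1, P3, P4, P5} the worst case is 13.
No size-4 selection achieves below 11.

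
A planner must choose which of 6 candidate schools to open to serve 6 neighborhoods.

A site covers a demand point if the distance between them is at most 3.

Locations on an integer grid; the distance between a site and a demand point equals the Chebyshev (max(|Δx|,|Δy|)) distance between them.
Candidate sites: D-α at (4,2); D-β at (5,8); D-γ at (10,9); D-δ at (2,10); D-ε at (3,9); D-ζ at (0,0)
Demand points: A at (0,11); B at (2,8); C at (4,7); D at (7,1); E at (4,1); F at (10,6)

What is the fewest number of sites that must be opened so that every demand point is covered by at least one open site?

Coverage sets (demand points within 3 of each site):
  D-α: {D, E}
  D-β: {B, C}
  D-γ: {F}
  D-δ: {A, B, C}
  D-ε: {A, B, C}
  D-ζ: {}
No 2 sites suffice: every size-2 union leaves at least one demand point uncovered.
But {D-α, D-γ, D-δ} covers everything, so the minimum is 3.

3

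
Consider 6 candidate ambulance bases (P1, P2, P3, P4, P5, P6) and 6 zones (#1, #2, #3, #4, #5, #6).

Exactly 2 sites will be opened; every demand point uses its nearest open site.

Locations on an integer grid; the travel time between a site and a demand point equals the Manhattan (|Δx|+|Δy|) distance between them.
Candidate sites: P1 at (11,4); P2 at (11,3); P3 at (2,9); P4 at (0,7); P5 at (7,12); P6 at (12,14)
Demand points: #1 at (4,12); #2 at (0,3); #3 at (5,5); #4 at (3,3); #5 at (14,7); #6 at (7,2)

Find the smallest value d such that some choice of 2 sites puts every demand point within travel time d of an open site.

Open {P1, P3}.
  Farthest demand point is #2 at travel time 8 (to P3); all others are ≤ 8.
With {P2, P3} the worst case is 8.
With {P1, P4} the worst case is 9.
No size-2 selection achieves below 8.

8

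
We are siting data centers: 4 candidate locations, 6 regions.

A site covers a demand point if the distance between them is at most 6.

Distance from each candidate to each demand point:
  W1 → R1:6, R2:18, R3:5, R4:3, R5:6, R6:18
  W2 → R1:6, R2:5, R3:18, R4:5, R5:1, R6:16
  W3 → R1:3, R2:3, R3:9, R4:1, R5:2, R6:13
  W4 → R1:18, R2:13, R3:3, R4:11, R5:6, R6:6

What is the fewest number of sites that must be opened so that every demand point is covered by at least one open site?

Coverage sets (demand points within 6 of each site):
  W1: {R1, R3, R4, R5}
  W2: {R1, R2, R4, R5}
  W3: {R1, R2, R4, R5}
  W4: {R3, R5, R6}
No single site covers all 6 demand points.
But {W2, W4} covers everything, so the minimum is 2.

2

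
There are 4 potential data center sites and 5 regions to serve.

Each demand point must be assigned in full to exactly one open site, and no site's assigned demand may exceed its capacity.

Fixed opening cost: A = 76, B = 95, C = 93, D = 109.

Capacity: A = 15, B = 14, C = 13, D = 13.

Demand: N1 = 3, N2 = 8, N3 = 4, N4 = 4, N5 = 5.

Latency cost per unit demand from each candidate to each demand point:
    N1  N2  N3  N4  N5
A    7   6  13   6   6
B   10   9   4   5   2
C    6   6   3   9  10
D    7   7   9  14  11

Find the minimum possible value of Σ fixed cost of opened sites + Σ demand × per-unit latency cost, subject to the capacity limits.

Open {A, B}; cheapest assignment that respects the capacities:
  A (cap 15, load 11): N1, N2 — cost 3×7 + 8×6 = 69
  B (cap 14, load 13): N3, N4, N5 — cost 4×4 + 4×5 + 5×2 = 46
  Shipping 115, fixed 171 → total 286.
  Any other capacity-feasible assignment to {A, B} ships for at least 115.
Compare {B, C}: its best feasible assignment gives total 300.
Compare {A, C}: its best feasible assignment gives total 304.
Every other set of open sites that can feasibly serve all demand totals ≥ 300 even under its best assignment. Minimum: 286.

286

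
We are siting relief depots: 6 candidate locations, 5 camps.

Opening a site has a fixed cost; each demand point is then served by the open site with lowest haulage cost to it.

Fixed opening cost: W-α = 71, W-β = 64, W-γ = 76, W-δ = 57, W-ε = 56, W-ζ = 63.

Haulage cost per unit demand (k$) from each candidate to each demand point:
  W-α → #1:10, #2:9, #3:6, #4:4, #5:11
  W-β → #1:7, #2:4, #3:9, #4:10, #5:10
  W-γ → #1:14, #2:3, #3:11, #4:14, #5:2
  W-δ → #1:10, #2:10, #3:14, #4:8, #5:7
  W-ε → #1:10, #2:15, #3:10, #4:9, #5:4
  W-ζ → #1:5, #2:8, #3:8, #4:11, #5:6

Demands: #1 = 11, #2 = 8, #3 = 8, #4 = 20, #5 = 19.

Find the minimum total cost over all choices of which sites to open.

Open {W-α, W-γ}: assign each demand point to its cheapest open site.
  #1→W-α 11×10=110, #2→W-γ 8×3=24, #3→W-α 8×6=48, #4→W-α 20×4=80, #5→W-γ 19×2=38
  haulage cost 300, fixed 147 → total 447.
Compare {W-α, W-γ, W-ζ}: haulage cost 245 + fixed 210 = 455.
Compare {W-α, W-β, W-γ}: haulage cost 267 + fixed 211 = 478.
Compare {W-α, W-ζ}: haulage cost 361 + fixed 134 = 495.
All other subsets cost ≥ 455. Minimum total cost: 447.

447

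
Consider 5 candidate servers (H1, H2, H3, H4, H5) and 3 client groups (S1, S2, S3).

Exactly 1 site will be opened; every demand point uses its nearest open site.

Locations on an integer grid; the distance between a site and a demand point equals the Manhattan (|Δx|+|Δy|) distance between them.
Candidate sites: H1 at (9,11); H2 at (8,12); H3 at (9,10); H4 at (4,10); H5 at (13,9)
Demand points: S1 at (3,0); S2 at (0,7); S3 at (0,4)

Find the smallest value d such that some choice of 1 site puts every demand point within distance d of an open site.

Open {H4}.
  Farthest demand point is S1 at distance 11 (to H4); all others are ≤ 11.
With {H3} the worst case is 16.
With {H1} the worst case is 17.
No size-1 selection achieves below 11.

11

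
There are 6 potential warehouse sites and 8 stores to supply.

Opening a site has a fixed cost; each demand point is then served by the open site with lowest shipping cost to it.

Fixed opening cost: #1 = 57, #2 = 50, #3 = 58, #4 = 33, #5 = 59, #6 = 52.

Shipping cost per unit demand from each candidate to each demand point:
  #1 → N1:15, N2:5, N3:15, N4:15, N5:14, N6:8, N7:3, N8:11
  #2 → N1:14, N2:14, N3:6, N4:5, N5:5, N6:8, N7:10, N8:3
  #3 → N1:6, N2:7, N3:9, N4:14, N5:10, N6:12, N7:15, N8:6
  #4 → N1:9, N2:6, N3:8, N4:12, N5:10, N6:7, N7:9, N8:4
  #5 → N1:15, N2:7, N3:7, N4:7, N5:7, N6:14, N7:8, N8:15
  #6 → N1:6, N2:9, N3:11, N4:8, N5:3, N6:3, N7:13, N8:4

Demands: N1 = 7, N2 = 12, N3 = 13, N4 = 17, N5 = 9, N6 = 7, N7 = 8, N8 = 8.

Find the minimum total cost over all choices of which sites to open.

Open {#1, #2, #6}: assign each demand point to its cheapest open site.
  N1→#6 7×6=42, N2→#1 12×5=60, N3→#2 13×6=78, N4→#2 17×5=85, N5→#6 9×3=27, N6→#6 7×3=21, N7→#1 8×3=24, N8→#2 8×3=24
  shipping cost 361, fixed 159 → total 520.
Compare {#1, #2, #4, #6}: shipping cost 361 + fixed 192 = 553.
Compare {#2, #4, #6}: shipping cost 421 + fixed 135 = 556.
Compare {#2, #6}: shipping cost 465 + fixed 102 = 567.
All other subsets cost ≥ 553. Minimum total cost: 520.

520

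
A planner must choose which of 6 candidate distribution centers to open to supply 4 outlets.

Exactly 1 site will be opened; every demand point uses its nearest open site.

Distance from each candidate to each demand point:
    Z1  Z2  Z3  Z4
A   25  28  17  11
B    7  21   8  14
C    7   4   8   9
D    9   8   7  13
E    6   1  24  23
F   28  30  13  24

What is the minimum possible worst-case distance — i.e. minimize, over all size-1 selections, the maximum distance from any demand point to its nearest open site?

9

Open {C}.
  Farthest demand point is Z4 at distance 9 (to C); all others are ≤ 9.
With {D} the worst case is 13.
With {B} the worst case is 21.
No size-1 selection achieves below 9.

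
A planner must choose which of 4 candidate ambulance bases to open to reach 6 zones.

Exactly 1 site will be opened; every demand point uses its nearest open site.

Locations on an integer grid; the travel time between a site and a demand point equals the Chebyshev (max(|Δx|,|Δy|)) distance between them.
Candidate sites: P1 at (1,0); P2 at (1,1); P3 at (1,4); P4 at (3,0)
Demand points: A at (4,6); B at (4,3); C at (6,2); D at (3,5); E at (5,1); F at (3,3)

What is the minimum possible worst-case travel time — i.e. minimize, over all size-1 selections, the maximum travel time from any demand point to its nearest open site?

Open {P2}.
  Farthest demand point is A at travel time 5 (to P2); all others are ≤ 5.
With {P3} the worst case is 5.
With {P1} the worst case is 6.
No size-1 selection achieves below 5.

5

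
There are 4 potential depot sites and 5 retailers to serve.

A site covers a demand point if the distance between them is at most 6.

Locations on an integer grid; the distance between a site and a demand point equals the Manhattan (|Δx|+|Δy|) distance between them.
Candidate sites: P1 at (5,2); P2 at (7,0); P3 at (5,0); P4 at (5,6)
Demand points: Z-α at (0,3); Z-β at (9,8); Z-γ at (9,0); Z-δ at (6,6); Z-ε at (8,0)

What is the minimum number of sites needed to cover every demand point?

Coverage sets (demand points within 6 of each site):
  P1: {Z-α, Z-γ, Z-δ, Z-ε}
  P2: {Z-γ, Z-ε}
  P3: {Z-γ, Z-ε}
  P4: {Z-β, Z-δ}
No single site covers all 5 demand points.
But {P1, P4} covers everything, so the minimum is 2.

2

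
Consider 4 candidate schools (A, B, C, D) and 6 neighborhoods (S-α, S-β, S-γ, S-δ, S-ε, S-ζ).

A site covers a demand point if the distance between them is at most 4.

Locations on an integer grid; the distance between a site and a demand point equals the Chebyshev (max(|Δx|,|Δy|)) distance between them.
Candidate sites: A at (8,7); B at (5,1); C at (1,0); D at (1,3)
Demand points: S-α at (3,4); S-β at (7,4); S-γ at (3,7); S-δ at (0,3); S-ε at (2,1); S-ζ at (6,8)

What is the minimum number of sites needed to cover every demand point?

Coverage sets (demand points within 4 of each site):
  A: {S-β, S-ζ}
  B: {S-α, S-β, S-ε}
  C: {S-α, S-δ, S-ε}
  D: {S-α, S-γ, S-δ, S-ε}
No single site covers all 6 demand points.
But {A, D} covers everything, so the minimum is 2.

2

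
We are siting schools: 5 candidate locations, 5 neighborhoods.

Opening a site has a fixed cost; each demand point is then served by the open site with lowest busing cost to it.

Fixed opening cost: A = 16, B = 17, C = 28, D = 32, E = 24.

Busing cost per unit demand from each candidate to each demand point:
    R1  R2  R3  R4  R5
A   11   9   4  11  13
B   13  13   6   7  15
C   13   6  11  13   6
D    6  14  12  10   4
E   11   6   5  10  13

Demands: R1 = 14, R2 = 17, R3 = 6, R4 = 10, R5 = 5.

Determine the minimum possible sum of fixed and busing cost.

379

Open {B, D, E}: assign each demand point to its cheapest open site.
  R1→D 14×6=84, R2→E 17×6=102, R3→E 6×5=30, R4→B 10×7=70, R5→D 5×4=20
  busing cost 306, fixed 73 → total 379.
Compare {B, C, D}: busing cost 312 + fixed 77 = 389.
Compare {A, B, D, E}: busing cost 300 + fixed 89 = 389.
Compare {D, E}: busing cost 336 + fixed 56 = 392.
All other subsets cost ≥ 389. Minimum total cost: 379.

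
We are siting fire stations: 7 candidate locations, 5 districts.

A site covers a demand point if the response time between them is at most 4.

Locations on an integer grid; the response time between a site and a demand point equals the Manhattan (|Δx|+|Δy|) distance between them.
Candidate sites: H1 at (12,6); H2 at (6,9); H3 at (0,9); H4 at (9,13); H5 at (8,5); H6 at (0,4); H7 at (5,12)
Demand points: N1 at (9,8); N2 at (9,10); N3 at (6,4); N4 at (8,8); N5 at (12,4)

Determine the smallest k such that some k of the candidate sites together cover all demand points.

Coverage sets (demand points within 4 of each site):
  H1: {N5}
  H2: {N1, N2, N4}
  H3: {}
  H4: {N2}
  H5: {N1, N3, N4}
  H6: {}
  H7: {}
No 2 sites suffice: every size-2 union leaves at least one demand point uncovered.
But {H1, H2, H5} covers everything, so the minimum is 3.

3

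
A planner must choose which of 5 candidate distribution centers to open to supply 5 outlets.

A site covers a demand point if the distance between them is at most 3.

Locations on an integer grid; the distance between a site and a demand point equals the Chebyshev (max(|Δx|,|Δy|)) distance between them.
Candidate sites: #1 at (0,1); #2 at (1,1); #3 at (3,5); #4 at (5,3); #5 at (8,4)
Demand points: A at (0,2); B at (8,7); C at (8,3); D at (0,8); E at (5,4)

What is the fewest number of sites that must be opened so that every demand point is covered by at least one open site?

Coverage sets (demand points within 3 of each site):
  #1: {A}
  #2: {A}
  #3: {A, D, E}
  #4: {C, E}
  #5: {B, C, E}
No single site covers all 5 demand points.
But {#3, #5} covers everything, so the minimum is 2.

2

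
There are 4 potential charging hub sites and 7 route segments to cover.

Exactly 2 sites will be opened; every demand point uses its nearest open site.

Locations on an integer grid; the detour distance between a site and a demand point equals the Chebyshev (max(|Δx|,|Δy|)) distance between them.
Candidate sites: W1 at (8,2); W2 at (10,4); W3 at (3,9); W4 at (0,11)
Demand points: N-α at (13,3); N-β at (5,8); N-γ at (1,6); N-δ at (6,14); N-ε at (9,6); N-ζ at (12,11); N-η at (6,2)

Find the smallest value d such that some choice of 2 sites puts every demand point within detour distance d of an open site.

7

Open {W2, W3}.
  Farthest demand point is N-ζ at detour distance 7 (to W2); all others are ≤ 7.
With {W2, W4} the worst case is 7.
With {W1, W3} the worst case is 9.
No size-2 selection achieves below 7.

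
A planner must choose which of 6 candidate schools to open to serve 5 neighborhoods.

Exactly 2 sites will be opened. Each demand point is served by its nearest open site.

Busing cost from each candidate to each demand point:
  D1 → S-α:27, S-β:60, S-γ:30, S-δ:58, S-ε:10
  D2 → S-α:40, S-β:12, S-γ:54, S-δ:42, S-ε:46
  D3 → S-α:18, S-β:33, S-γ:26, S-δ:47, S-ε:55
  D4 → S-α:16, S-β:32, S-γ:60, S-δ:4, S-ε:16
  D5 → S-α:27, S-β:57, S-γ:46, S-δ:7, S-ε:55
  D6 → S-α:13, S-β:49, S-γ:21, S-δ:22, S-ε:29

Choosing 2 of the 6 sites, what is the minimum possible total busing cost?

Open {D4, D6}.
  S-α→D6 13, S-β→D4 32, S-γ→D6 21, S-δ→D4 4, S-ε→D4 16  ⇒ total 86.
Compare {D1, D4}: total 92.
Compare {D3, D4}: total 94.
No size-2 selection does better; minimum is 86.

86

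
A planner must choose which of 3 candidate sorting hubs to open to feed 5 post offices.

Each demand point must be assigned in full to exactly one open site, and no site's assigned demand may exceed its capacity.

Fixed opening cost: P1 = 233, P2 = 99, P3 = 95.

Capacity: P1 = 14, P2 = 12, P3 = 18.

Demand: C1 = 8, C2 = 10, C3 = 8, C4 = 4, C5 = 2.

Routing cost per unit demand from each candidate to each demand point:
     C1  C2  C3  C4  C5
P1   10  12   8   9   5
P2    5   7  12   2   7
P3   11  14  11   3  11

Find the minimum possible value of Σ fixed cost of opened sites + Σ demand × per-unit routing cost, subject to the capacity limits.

666

Open {P1, P3}; cheapest assignment that respects the capacities:
  P1 (cap 14, load 14): C3, C4, C5 — cost 8×8 + 4×9 + 2×5 = 110
  P3 (cap 18, load 18): C1, C2 — cost 8×11 + 10×14 = 228
  Shipping 338, fixed 328 → total 666.
  Any other capacity-feasible assignment to {P1, P3} ships for at least 338.
Compare {P1, P2, P3}: its best feasible assignment gives total 671.
Every other set of open sites that can feasibly serve all demand totals ≥ 671 even under its best assignment. Minimum: 666.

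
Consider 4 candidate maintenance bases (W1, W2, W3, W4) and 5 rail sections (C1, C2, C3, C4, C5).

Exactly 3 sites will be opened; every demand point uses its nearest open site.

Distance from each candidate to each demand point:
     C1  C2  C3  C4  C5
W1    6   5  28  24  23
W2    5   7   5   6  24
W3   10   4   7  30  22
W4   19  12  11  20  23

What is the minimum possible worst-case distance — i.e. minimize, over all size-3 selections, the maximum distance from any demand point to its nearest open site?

22

Open {W1, W2, W3}.
  Farthest demand point is C5 at distance 22 (to W3); all others are ≤ 22.
With {W1, W3, W4} the worst case is 22.
With {W2, W3, W4} the worst case is 22.
No size-3 selection achieves below 22.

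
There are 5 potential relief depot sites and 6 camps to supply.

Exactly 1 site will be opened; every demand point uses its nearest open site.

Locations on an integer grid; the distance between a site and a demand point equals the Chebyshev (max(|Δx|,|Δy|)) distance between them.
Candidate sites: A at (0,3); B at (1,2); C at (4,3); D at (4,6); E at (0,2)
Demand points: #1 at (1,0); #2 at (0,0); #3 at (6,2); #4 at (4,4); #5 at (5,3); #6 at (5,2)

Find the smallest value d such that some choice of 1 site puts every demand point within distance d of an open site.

Open {C}.
  Farthest demand point is #2 at distance 4 (to C); all others are ≤ 4.
With {B} the worst case is 5.
With {A} the worst case is 6.
No size-1 selection achieves below 4.

4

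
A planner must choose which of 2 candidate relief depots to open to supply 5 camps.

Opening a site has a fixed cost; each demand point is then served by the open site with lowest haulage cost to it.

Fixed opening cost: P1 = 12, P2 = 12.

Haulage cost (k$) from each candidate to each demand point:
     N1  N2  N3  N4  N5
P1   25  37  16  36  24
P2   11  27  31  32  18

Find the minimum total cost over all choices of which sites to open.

Open {P1, P2}: assign each demand point to its cheapest open site.
  N1→P2 11, N2→P2 27, N3→P1 16, N4→P2 32, N5→P2 18
  haulage cost 104, fixed 24 → total 128.
Compare {P2}: haulage cost 119 + fixed 12 = 131.
Compare {P1}: haulage cost 138 + fixed 12 = 150.

128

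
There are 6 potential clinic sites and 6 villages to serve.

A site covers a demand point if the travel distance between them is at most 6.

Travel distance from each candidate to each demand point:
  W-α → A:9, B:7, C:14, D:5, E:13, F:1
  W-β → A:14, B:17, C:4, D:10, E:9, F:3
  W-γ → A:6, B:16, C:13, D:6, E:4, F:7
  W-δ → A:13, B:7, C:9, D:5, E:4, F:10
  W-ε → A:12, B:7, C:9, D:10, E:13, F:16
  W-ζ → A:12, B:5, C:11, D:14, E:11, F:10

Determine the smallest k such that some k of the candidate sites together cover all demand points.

3

Coverage sets (demand points within 6 of each site):
  W-α: {D, F}
  W-β: {C, F}
  W-γ: {A, D, E}
  W-δ: {D, E}
  W-ε: {}
  W-ζ: {B}
No 2 sites suffice: every size-2 union leaves at least one demand point uncovered.
But {W-β, W-γ, W-ζ} covers everything, so the minimum is 3.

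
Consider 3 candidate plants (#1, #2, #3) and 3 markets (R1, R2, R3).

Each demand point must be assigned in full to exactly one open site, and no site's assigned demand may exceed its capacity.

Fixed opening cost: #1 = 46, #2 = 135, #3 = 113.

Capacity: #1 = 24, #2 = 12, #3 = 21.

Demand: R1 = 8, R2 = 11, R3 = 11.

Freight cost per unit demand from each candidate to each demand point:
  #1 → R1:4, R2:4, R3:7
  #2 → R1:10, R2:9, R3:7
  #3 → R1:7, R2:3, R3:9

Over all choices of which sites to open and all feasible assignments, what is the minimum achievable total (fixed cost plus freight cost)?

301

Open {#1, #3}; cheapest assignment that respects the capacities:
  #1 (cap 24, load 19): R1, R3 — cost 8×4 + 11×7 = 109
  #3 (cap 21, load 11): R2 — cost 11×3 = 33
  Shipping 142, fixed 159 → total 301.
  Any other capacity-feasible assignment to {#1, #3} ships for at least 142.
Compare {#1, #2}: its best feasible assignment gives total 334.
Compare {#2, #3}: its best feasible assignment gives total 414.
Every other set of open sites that can feasibly serve all demand totals ≥ 334 even under its best assignment. Minimum: 301.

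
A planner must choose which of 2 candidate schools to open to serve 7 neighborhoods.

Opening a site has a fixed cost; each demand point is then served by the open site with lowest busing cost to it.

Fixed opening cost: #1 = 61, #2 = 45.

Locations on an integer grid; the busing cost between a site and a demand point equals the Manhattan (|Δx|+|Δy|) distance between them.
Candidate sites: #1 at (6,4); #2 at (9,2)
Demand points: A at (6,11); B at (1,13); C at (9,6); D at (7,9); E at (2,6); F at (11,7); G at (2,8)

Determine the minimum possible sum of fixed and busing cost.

115

Open {#1}: assign each demand point to its cheapest open site.
  A→#1 7, B→#1 14, C→#1 5, D→#1 6, E→#1 6, F→#1 8, G→#1 8
  busing cost 54, fixed 61 → total 115.
Compare {#2}: busing cost 75 + fixed 45 = 120.
Compare {#1, #2}: busing cost 52 + fixed 106 = 158.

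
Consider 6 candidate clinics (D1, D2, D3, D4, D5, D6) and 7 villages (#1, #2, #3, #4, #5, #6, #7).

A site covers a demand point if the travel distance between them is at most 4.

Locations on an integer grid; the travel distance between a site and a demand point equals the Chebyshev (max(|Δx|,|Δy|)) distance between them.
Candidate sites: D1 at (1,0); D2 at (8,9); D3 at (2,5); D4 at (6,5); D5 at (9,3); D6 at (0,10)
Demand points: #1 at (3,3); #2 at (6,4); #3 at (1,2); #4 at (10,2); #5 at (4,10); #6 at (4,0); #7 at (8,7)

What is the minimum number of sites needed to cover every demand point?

Coverage sets (demand points within 4 of each site):
  D1: {#1, #3, #6}
  D2: {#5, #7}
  D3: {#1, #2, #3}
  D4: {#1, #2, #4, #7}
  D5: {#2, #4, #7}
  D6: {#5}
No 2 sites suffice: every size-2 union leaves at least one demand point uncovered.
But {D1, D2, D4} covers everything, so the minimum is 3.

3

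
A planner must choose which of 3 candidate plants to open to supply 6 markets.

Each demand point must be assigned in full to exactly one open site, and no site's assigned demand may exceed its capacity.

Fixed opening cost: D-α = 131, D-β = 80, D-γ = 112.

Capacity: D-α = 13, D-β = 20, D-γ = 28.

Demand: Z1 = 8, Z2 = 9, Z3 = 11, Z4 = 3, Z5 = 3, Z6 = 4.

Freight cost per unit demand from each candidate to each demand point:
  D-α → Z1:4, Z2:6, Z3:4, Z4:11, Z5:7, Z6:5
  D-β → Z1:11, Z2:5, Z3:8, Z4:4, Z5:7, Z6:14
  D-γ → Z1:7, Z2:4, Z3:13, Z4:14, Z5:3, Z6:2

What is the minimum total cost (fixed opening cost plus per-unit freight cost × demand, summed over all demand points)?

Open {D-β, D-γ}; cheapest assignment that respects the capacities:
  D-β (cap 20, load 14): Z3, Z4 — cost 11×8 + 3×4 = 100
  D-γ (cap 28, load 24): Z1, Z2, Z5, Z6 — cost 8×7 + 9×4 + 3×3 + 4×2 = 109
  Shipping 209, fixed 192 → total 401.
  Any other capacity-feasible assignment to {D-β, D-γ} ships for at least 209.
Compare {D-α, D-γ}: its best feasible assignment gives total 438.
Compare {D-α, D-β, D-γ}: its best feasible assignment gives total 488.
Every other set of open sites that can feasibly serve all demand totals ≥ 438 even under its best assignment. Minimum: 401.

401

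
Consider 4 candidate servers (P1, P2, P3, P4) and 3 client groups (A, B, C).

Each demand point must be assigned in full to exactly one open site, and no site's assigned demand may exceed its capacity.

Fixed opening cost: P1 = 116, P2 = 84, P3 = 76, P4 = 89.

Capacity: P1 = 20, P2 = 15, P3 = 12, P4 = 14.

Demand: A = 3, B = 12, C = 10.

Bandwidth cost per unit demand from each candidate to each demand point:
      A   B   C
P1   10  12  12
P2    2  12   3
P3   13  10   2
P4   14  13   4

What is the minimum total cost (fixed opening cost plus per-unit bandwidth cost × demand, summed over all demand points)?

316

Open {P2, P3}; cheapest assignment that respects the capacities:
  P2 (cap 15, load 13): A, C — cost 3×2 + 10×3 = 36
  P3 (cap 12, load 12): B — cost 12×10 = 120
  Shipping 156, fixed 160 → total 316.
  Any other capacity-feasible assignment to {P2, P3} ships for at least 156.
Compare {P2, P4}: its best feasible assignment gives total 363.
Compare {P3, P4}: its best feasible assignment gives total 367.
Every other set of open sites that can feasibly serve all demand totals ≥ 363 even under its best assignment. Minimum: 316.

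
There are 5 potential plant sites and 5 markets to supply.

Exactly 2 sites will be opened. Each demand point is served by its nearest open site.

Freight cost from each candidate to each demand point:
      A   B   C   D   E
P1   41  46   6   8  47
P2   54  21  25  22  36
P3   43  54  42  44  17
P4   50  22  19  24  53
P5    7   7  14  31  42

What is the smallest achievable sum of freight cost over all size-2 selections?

70

Open {P1, P5}.
  A→P5 7, B→P5 7, C→P1 6, D→P1 8, E→P5 42  ⇒ total 70.
Compare {P3, P5}: total 76.
Compare {P2, P5}: total 86.
No size-2 selection does better; minimum is 70.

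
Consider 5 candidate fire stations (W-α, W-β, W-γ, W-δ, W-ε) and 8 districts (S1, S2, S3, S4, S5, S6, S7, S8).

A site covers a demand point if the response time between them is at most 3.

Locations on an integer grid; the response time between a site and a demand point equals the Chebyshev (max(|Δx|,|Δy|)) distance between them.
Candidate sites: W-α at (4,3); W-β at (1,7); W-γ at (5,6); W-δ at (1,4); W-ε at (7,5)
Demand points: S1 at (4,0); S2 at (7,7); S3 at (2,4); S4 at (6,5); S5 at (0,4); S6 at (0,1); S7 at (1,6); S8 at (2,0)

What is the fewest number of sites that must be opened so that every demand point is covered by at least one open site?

Coverage sets (demand points within 3 of each site):
  W-α: {S1, S3, S4, S7, S8}
  W-β: {S3, S5, S7}
  W-γ: {S2, S3, S4}
  W-δ: {S3, S5, S6, S7}
  W-ε: {S2, S4}
No 2 sites suffice: every size-2 union leaves at least one demand point uncovered.
But {W-α, W-γ, W-δ} covers everything, so the minimum is 3.

3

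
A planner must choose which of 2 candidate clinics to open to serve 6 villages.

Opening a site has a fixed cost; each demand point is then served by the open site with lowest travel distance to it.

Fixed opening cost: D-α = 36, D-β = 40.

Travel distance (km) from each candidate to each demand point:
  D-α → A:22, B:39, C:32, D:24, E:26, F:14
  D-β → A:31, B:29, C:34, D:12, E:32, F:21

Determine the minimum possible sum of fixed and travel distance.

Open {D-α}: assign each demand point to its cheapest open site.
  A→D-α 22, B→D-α 39, C→D-α 32, D→D-α 24, E→D-α 26, F→D-α 14
  travel distance 157, fixed 36 → total 193.
Compare {D-β}: travel distance 159 + fixed 40 = 199.
Compare {D-α, D-β}: travel distance 135 + fixed 76 = 211.

193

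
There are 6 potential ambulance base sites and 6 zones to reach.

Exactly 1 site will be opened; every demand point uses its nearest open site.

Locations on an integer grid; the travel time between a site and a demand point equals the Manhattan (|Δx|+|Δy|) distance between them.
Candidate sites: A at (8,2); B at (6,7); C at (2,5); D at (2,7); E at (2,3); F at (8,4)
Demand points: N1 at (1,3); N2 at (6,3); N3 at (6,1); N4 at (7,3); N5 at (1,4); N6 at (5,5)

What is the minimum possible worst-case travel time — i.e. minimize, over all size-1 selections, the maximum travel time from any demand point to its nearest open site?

6

Open {E}.
  Farthest demand point is N3 at travel time 6 (to E); all others are ≤ 6.
With {C} the worst case is 8.
With {F} the worst case is 8.
No size-1 selection achieves below 6.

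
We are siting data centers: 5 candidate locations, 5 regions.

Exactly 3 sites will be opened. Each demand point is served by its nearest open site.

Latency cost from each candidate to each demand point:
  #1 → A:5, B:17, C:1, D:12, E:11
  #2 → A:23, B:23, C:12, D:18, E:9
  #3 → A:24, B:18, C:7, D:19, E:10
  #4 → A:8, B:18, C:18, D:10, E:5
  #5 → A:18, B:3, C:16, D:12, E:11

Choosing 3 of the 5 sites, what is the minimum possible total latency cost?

24

Open {#1, #4, #5}.
  A→#1 5, B→#5 3, C→#1 1, D→#4 10, E→#4 5  ⇒ total 24.
Compare {#1, #2, #5}: total 30.
Compare {#1, #3, #5}: total 31.
No size-3 selection does better; minimum is 24.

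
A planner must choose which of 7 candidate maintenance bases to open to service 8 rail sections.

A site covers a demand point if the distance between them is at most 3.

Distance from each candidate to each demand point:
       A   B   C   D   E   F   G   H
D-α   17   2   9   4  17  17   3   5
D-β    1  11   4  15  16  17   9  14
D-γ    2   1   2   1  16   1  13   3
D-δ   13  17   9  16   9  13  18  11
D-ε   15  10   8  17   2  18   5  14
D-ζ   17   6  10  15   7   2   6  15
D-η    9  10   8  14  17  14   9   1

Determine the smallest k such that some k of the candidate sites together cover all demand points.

Coverage sets (demand points within 3 of each site):
  D-α: {B, G}
  D-β: {A}
  D-γ: {A, B, C, D, F, H}
  D-δ: {}
  D-ε: {E}
  D-ζ: {F}
  D-η: {H}
No 2 sites suffice: every size-2 union leaves at least one demand point uncovered.
But {D-α, D-γ, D-ε} covers everything, so the minimum is 3.

3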